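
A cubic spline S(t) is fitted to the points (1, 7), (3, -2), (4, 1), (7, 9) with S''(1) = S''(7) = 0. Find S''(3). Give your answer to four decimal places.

7.7021

Put σ_i = S'' at the i-th knot. Here h = (2, 1, 3) and Δ = (-9/2, 3, 8/3), so the interior equations h_(i-1)·σ_(i-1) + 2(h_(i-1)+h_i)·σ_i + h_i·σ_(i+1) = 6(Δ_i − Δ_(i-1)) read
  2·σ_0 + 6·σ_1 + 1·σ_2 = 6(Δ_1 - Δ_0) = 45
  1·σ_1 + 8·σ_2 + 3·σ_3 = 6(Δ_2 - Δ_1) = -2
Natural end conditions: σ_0 = σ_3 = 0.
Forward elimination and back-substitution give σ_0 = 0, σ_1 = 362/47, σ_2 = -57/47, σ_3 = 0.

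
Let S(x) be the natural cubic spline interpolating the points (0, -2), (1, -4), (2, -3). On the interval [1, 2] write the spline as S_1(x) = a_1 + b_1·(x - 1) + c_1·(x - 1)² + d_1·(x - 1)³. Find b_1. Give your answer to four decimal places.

Put m_i = S'' at the i-th knot. Here h = (1, 1) and Δ = (-2, 1), so the interior equations h_(i-1)·m_(i-1) + 2(h_(i-1)+h_i)·m_i + h_i·m_(i+1) = 6(Δ_i − Δ_(i-1)) read
  1·m_0 + 4·m_1 + 1·m_2 = 6(Δ_1 - Δ_0) = 18
Natural end conditions: m_0 = m_2 = 0.
Hence m_0 = 0, m_1 = 9/2, m_2 = 0.
On [1, 2], with S_1(x) = a_1 + b_1·(x - 1) + c_1·(x - 1)² + d_1·(x - 1)³: c_1 = m_1/2 = 9/4, d_1 = (m_2 - m_1)/(6h_1) = -3/4, b_1 = Δ_1 - h_1(2m_1 + m_2)/6 = -1/2.

-0.5000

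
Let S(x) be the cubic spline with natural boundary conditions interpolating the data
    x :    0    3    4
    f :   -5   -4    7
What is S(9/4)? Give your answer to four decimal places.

-8.1875

Write M_i for S''(x_i). With h_i = 3, 1 and divided differences Δ_i = 1/3, 11, the continuity of S' gives the tridiagonal system
  3·M_0 + 8·M_1 + 1·M_2 = 6(Δ_1 - Δ_0) = 64
Natural end conditions: M_0 = M_2 = 0.
Forward elimination and back-substitution give M_0 = 0, M_1 = 8, M_2 = 0.
On [0, 3], S(x) = -5 - 11/3·x + 0·x² + 4/9·x³.
With x = 9/4: S(9/4) = -131/16.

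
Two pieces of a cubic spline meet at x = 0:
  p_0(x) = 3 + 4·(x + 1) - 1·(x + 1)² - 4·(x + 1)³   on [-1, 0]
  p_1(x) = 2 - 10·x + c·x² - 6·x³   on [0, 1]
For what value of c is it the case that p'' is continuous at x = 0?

-13

p_0''(x) = -2 - 24·(x + 1), so p_0''(0) = -26. On the right, p_1''(0) = 2c, so c = -13.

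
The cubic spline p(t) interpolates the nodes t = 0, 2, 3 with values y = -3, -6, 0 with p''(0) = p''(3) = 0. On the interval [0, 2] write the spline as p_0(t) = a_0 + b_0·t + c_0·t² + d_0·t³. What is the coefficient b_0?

Let M_i = p''(x_i). Step sizes h_i = 2, 1; slopes of the chords Δ_i = (y_(i+1) - y_i)/h_i = -3/2, 6.
  2·M_0 + 6·M_1 + 1·M_2 = 6(Δ_1 - Δ_0) = 45
Natural end conditions: M_0 = M_2 = 0.
Solving: M_0 = 0, M_1 = 15/2, M_2 = 0.
On [0, 2], with p_0(t) = a_0 + b_0·t + c_0·t² + d_0·t³: c_0 = M_0/2 = 0, d_0 = (M_1 - M_0)/(6h_0) = 5/8, b_0 = Δ_0 - h_0(2M_0 + M_1)/6 = -4.

-4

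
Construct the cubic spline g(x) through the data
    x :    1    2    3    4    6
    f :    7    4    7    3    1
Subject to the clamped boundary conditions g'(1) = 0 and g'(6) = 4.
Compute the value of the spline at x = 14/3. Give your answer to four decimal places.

With σ_i denoting the second derivative at x_i, h_i = 1, 1, 1, 2, and Δ_i = (y_(i+1) − y_i)/h_i = -3, 3, -4, -1:
  1·σ_0 + 4·σ_1 + 1·σ_2 = 6(Δ_1 - Δ_0) = 36
  1·σ_1 + 4·σ_2 + 1·σ_3 = 6(Δ_2 - Δ_1) = -42
  1·σ_2 + 6·σ_3 + 2·σ_4 = 6(Δ_3 - Δ_2) = 18
Clamped end conditions give two more equations: 2h_0·σ_0 + h_0·σ_1 = 6(Δ_0 - g'(1)) = -18 and h_3·σ_3 + 2h_3·σ_4 = 6(g'(6) - Δ_3) = 30.
Forward elimination and back-substitution give σ_0 = -725/41, σ_1 = 712/41, σ_2 = -647/41, σ_3 = 154/41, σ_4 = 461/82.
On [4, 6], g(x) = 3 - 441/82·(x - 4) + 77/41·(x - 4)² + 51/328·(x - 4)³.
With (x - 4) = 2/3: g(14/3) = 109/369.

0.2954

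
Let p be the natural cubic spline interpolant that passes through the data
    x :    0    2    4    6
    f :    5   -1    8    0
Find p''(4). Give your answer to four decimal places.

-8.3000

Write σ_i for p''(x_i). With h_i = 2, 2, 2 and divided differences Δ_i = -3, 9/2, -4, the continuity of p' gives the tridiagonal system
  2·σ_0 + 8·σ_1 + 2·σ_2 = 6(Δ_1 - Δ_0) = 45
  2·σ_1 + 8·σ_2 + 2·σ_3 = 6(Δ_2 - Δ_1) = -51
Natural end conditions: σ_0 = σ_3 = 0.
Hence σ_0 = 0, σ_1 = 77/10, σ_2 = -83/10, σ_3 = 0.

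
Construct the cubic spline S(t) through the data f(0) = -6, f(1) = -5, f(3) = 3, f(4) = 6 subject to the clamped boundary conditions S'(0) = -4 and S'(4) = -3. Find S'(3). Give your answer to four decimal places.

With M_i denoting the second derivative at x_i, h_i = 1, 2, 1, and Δ_i = (y_(i+1) − y_i)/h_i = 1, 4, 3:
  1·M_0 + 6·M_1 + 2·M_2 = 6(Δ_1 - Δ_0) = 18
  2·M_1 + 6·M_2 + 1·M_3 = 6(Δ_2 - Δ_1) = -6
Clamped end conditions give two more equations: 2h_0·M_0 + h_0·M_1 = 6(Δ_0 - S'(0)) = 30 and h_2·M_2 + 2h_2·M_3 = 6(S'(4) - Δ_2) = -36.
Hence M_0 = 106/7, M_1 = -2/7, M_2 = 16/7, M_3 = -134/7.
On [3, 4], S'(t) = b_2 + 2c_2·(t - 3) + 3d_2·(t - 3)² with b_2 = Δ_2 - h_2(2M_2 + M_3)/6 = 38/7, c_2 = M_2/2 = 8/7, d_2 = (M_3 - M_2)/(6h_2) = -25/7. So S'(3) = 38/7.

5.4286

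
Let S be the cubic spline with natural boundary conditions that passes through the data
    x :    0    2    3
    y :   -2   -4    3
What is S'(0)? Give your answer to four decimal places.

Put σ_i = S'' at the i-th knot. Here h = (2, 1) and Δ = (-1, 7), so the interior equations h_(i-1)·σ_(i-1) + 2(h_(i-1)+h_i)·σ_i + h_i·σ_(i+1) = 6(Δ_i − Δ_(i-1)) read
  2·σ_0 + 6·σ_1 + 1·σ_2 = 6(Δ_1 - Δ_0) = 48
Natural end conditions: σ_0 = σ_2 = 0.
Hence σ_0 = 0, σ_1 = 8, σ_2 = 0.
On [0, 2], S'(x) = b_0 + 2c_0·x + 3d_0·x² with b_0 = Δ_0 - h_0(2σ_0 + σ_1)/6 = -11/3, c_0 = σ_0/2 = 0, d_0 = (σ_1 - σ_0)/(6h_0) = 2/3. So S'(0) = -11/3.

-3.6667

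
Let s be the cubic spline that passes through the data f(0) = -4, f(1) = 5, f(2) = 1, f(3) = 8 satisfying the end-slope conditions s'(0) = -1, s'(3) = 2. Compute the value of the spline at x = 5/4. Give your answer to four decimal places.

4.8719

Let M_i = s''(x_i). Step sizes h_i = 1, 1, 1; slopes of the chords Δ_i = (y_(i+1) - y_i)/h_i = 9, -4, 7.
  1·M_0 + 4·M_1 + 1·M_2 = 6(Δ_1 - Δ_0) = -78
  1·M_1 + 4·M_2 + 1·M_3 = 6(Δ_2 - Δ_1) = 66
Clamped end conditions give two more equations: 2h_0·M_0 + h_0·M_1 = 6(Δ_0 - s'(0)) = 60 and h_2·M_2 + 2h_2·M_3 = 6(s'(3) - Δ_2) = -30.
Hence M_0 = 252/5, M_1 = -204/5, M_2 = 174/5, M_3 = -162/5.
On [1, 2], s(x) = 5 + 19/5·(x - 1) - 102/5·(x - 1)² + 63/5·(x - 1)³.
With (x - 1) = 1/4: s(5/4) = 1559/320.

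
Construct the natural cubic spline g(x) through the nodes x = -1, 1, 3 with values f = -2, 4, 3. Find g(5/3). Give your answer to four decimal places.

Let M_i = g''(x_i). Step sizes h_i = 2, 2; slopes of the chords Δ_i = (y_(i+1) - y_i)/h_i = 3, -1/2.
  2·M_0 + 8·M_1 + 2·M_2 = 6(Δ_1 - Δ_0) = -21
Natural end conditions: M_0 = M_2 = 0.
Solving the tridiagonal system: M_0 = 0, M_1 = -21/8, M_2 = 0.
On [1, 3], g(x) = 4 + 5/4·(x - 1) - 21/16·(x - 1)² + 7/32·(x - 1)³.
With (x - 1) = 2/3: g(5/3) = 233/54.

4.3148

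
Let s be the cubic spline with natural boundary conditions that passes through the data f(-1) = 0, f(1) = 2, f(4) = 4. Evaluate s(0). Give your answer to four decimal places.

1.0500

Let m_i = s''(x_i). Step sizes h_i = 2, 3; slopes of the chords Δ_i = (y_(i+1) - y_i)/h_i = 1, 2/3.
  2·m_0 + 10·m_1 + 3·m_2 = 6(Δ_1 - Δ_0) = -2
Natural end conditions: m_0 = m_2 = 0.
Hence m_0 = 0, m_1 = -1/5, m_2 = 0.
On [-1, 1], s(x) = 0 + 16/15·(x + 1) + 0·(x + 1)² - 1/60·(x + 1)³.
With (x + 1) = 1: s(0) = 21/20.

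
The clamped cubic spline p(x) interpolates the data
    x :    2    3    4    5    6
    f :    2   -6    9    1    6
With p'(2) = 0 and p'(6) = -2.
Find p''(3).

Let m_i = p''(x_i). Step sizes h_i = 1, 1, 1, 1; slopes of the chords Δ_i = (y_(i+1) - y_i)/h_i = -8, 15, -8, 5.
  1·m_0 + 4·m_1 + 1·m_2 = 6(Δ_1 - Δ_0) = 138
  1·m_1 + 4·m_2 + 1·m_3 = 6(Δ_2 - Δ_1) = -138
  1·m_2 + 4·m_3 + 1·m_4 = 6(Δ_3 - Δ_2) = 78
Clamped end conditions give two more equations: 2h_0·m_0 + h_0·m_1 = 6(Δ_0 - p'(2)) = -48 and h_3·m_3 + 2h_3·m_4 = 6(p'(6) - Δ_3) = -42.
Solving the tridiagonal system: m_0 = -56, m_1 = 64, m_2 = -62, m_3 = 46, m_4 = -44.

64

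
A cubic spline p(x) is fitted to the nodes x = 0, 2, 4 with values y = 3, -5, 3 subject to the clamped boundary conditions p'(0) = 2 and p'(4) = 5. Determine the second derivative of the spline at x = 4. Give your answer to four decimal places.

Put σ_i = p'' at the i-th knot. Here h = (2, 2) and Δ = (-4, 4), so the interior equations h_(i-1)·σ_(i-1) + 2(h_(i-1)+h_i)·σ_i + h_i·σ_(i+1) = 6(Δ_i − Δ_(i-1)) read
  2·σ_0 + 8·σ_1 + 2·σ_2 = 6(Δ_1 - Δ_0) = 48
Clamped end conditions give two more equations: 2h_0·σ_0 + h_0·σ_1 = 6(Δ_0 - p'(0)) = -36 and h_1·σ_1 + 2h_1·σ_2 = 6(p'(4) - Δ_1) = 6.
Solving the tridiagonal system: σ_0 = -57/4, σ_1 = 21/2, σ_2 = -15/4.

-3.7500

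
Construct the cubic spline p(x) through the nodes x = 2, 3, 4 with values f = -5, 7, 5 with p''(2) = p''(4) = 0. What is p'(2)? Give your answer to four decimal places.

15.5000

With M_i denoting the second derivative at x_i, h_i = 1, 1, and Δ_i = (y_(i+1) − y_i)/h_i = 12, -2:
  1·M_0 + 4·M_1 + 1·M_2 = 6(Δ_1 - Δ_0) = -84
Natural end conditions: M_0 = M_2 = 0.
Forward elimination and back-substitution give M_0 = 0, M_1 = -21, M_2 = 0.
On [2, 3], p'(x) = b_0 + 2c_0·(x - 2) + 3d_0·(x - 2)² with b_0 = Δ_0 - h_0(2M_0 + M_1)/6 = 31/2, c_0 = M_0/2 = 0, d_0 = (M_1 - M_0)/(6h_0) = -7/2. So p'(2) = 31/2.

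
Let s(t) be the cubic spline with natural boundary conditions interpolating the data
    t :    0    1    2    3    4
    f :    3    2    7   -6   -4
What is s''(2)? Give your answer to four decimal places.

-39.8571

Let M_i = s''(x_i). Step sizes h_i = 1, 1, 1, 1; slopes of the chords Δ_i = (y_(i+1) - y_i)/h_i = -1, 5, -13, 2.
  1·M_0 + 4·M_1 + 1·M_2 = 6(Δ_1 - Δ_0) = 36
  1·M_1 + 4·M_2 + 1·M_3 = 6(Δ_2 - Δ_1) = -108
  1·M_2 + 4·M_3 + 1·M_4 = 6(Δ_3 - Δ_2) = 90
Natural end conditions: M_0 = M_4 = 0.
Hence M_0 = 0, M_1 = 531/28, M_2 = -279/7, M_3 = 909/28, M_4 = 0.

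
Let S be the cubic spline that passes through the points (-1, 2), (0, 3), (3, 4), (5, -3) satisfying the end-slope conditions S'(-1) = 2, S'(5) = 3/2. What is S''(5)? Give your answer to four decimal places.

9.9103

Write σ_i for S''(x_i). With h_i = 1, 3, 2 and divided differences Δ_i = 1, 1/3, -7/2, the continuity of S' gives the tridiagonal system
  1·σ_0 + 8·σ_1 + 3·σ_2 = 6(Δ_1 - Δ_0) = -4
  3·σ_1 + 10·σ_2 + 2·σ_3 = 6(Δ_2 - Δ_1) = -23
Clamped end conditions give two more equations: 2h_0·σ_0 + h_0·σ_1 = 6(Δ_0 - S'(-1)) = -6 and h_2·σ_2 + 2h_2·σ_3 = 6(S'(5) - Δ_2) = 30.
Forward elimination and back-substitution give σ_0 = -152/39, σ_1 = 70/39, σ_2 = -188/39, σ_3 = 773/78.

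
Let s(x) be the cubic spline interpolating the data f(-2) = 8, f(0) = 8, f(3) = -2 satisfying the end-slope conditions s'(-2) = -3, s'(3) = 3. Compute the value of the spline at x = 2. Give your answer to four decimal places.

-1.1185

Let m_i = s''(x_i). Step sizes h_i = 2, 3; slopes of the chords Δ_i = (y_(i+1) - y_i)/h_i = 0, -10/3.
  2·m_0 + 10·m_1 + 3·m_2 = 6(Δ_1 - Δ_0) = -20
Clamped end conditions give two more equations: 2h_0·m_0 + h_0·m_1 = 6(Δ_0 - s'(-2)) = 18 and h_1·m_1 + 2h_1·m_2 = 6(s'(3) - Δ_1) = 38.
Forward elimination and back-substitution give m_0 = 77/10, m_1 = -32/5, m_2 = 143/15.
On [0, 3], s(x) = 8 - 17/10·x - 16/5·x² + 239/270·x³.
With x = 2: s(2) = -151/135.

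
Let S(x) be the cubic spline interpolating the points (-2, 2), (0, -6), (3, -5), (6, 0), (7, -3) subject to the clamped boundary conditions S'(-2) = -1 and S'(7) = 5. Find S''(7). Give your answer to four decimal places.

27.8163

Put M_i = S'' at the i-th knot. Here h = (2, 3, 3, 1) and Δ = (-4, 1/3, 5/3, -3), so the interior equations h_(i-1)·M_(i-1) + 2(h_(i-1)+h_i)·M_i + h_i·M_(i+1) = 6(Δ_i − Δ_(i-1)) read
  2·M_0 + 10·M_1 + 3·M_2 = 6(Δ_1 - Δ_0) = 26
  3·M_1 + 12·M_2 + 3·M_3 = 6(Δ_2 - Δ_1) = 8
  3·M_2 + 8·M_3 + 1·M_4 = 6(Δ_3 - Δ_2) = -28
Clamped end conditions give two more equations: 2h_0·M_0 + h_0·M_1 = 6(Δ_0 - S'(-2)) = -18 and h_3·M_3 + 2h_3·M_4 = 6(S'(7) - Δ_3) = 48.
Solving the tridiagonal system: M_0 = -603/98, M_1 = 162/49, M_2 = 257/147, M_3 = -374/49, M_4 = 1363/49.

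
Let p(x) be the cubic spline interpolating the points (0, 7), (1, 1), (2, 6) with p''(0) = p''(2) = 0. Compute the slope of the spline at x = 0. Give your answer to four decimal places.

-8.7500

With M_i denoting the second derivative at x_i, h_i = 1, 1, and Δ_i = (y_(i+1) − y_i)/h_i = -6, 5:
  1·M_0 + 4·M_1 + 1·M_2 = 6(Δ_1 - Δ_0) = 66
Natural end conditions: M_0 = M_2 = 0.
Hence M_0 = 0, M_1 = 33/2, M_2 = 0.
On [0, 1], p'(x) = b_0 + 2c_0·x + 3d_0·x² with b_0 = Δ_0 - h_0(2M_0 + M_1)/6 = -35/4, c_0 = M_0/2 = 0, d_0 = (M_1 - M_0)/(6h_0) = 11/4. So p'(0) = -35/4.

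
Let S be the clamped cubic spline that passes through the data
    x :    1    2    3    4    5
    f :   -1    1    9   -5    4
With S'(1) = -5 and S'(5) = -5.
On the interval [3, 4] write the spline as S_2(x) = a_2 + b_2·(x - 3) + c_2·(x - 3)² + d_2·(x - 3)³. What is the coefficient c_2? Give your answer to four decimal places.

Write M_i for S''(x_i). With h_i = 1, 1, 1, 1 and divided differences Δ_i = 2, 8, -14, 9, the continuity of S' gives the tridiagonal system
  1·M_0 + 4·M_1 + 1·M_2 = 6(Δ_1 - Δ_0) = 36
  1·M_1 + 4·M_2 + 1·M_3 = 6(Δ_2 - Δ_1) = -132
  1·M_2 + 4·M_3 + 1·M_4 = 6(Δ_3 - Δ_2) = 138
Clamped end conditions give two more equations: 2h_0·M_0 + h_0·M_1 = 6(Δ_0 - S'(1)) = 42 and h_3·M_3 + 2h_3·M_4 = 6(S'(5) - Δ_3) = -84.
Solving the tridiagonal system: M_0 = 309/28, M_1 = 279/14, M_2 = -219/4, M_3 = 939/14, M_4 = -2115/28.
On [3, 4], with S_2(x) = a_2 + b_2·(x - 3) + c_2·(x - 3)² + d_2·(x - 3)³: c_2 = M_2/2 = -219/8, d_2 = (M_3 - M_2)/(6h_2) = 1137/56, b_2 = Δ_2 - h_2(2M_2 + M_3)/6 = -97/14.

-27.3750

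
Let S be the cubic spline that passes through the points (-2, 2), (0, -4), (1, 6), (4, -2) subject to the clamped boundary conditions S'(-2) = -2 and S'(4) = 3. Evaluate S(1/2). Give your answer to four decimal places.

0.8542

Put m_i = S'' at the i-th knot. Here h = (2, 1, 3) and Δ = (-3, 10, -8/3), so the interior equations h_(i-1)·m_(i-1) + 2(h_(i-1)+h_i)·m_i + h_i·m_(i+1) = 6(Δ_i − Δ_(i-1)) read
  2·m_0 + 6·m_1 + 1·m_2 = 6(Δ_1 - Δ_0) = 78
  1·m_1 + 8·m_2 + 3·m_3 = 6(Δ_2 - Δ_1) = -76
Clamped end conditions give two more equations: 2h_0·m_0 + h_0·m_1 = 6(Δ_0 - S'(-2)) = -6 and h_2·m_2 + 2h_2·m_3 = 6(S'(4) - Δ_2) = 34.
Hence m_0 = -34/3, m_1 = 59/3, m_2 = -52/3, m_3 = 43/3.
On [0, 1], S(x) = -4 + 19/3·x + 59/6·x² - 37/6·x³.
With x = 1/2: S(1/2) = 41/48.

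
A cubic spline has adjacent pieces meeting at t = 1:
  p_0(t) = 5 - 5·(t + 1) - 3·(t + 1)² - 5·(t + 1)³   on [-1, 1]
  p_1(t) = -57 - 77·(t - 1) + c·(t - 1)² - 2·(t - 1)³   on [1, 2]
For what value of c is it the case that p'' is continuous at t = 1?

-33

p_0''(t) = -6 - 30·(t + 1), so p_0''(1) = -66. On the right, p_1''(1) = 2c, so c = -33.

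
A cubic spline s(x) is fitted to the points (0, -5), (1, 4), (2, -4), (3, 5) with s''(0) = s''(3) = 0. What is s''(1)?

With m_i denoting the second derivative at x_i, h_i = 1, 1, 1, and Δ_i = (y_(i+1) − y_i)/h_i = 9, -8, 9:
  1·m_0 + 4·m_1 + 1·m_2 = 6(Δ_1 - Δ_0) = -102
  1·m_1 + 4·m_2 + 1·m_3 = 6(Δ_2 - Δ_1) = 102
Natural end conditions: m_0 = m_3 = 0.
Hence m_0 = 0, m_1 = -34, m_2 = 34, m_3 = 0.

-34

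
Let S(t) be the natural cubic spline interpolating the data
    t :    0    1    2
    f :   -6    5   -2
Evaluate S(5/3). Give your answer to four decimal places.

1.6667

With σ_i denoting the second derivative at x_i, h_i = 1, 1, and Δ_i = (y_(i+1) − y_i)/h_i = 11, -7:
  1·σ_0 + 4·σ_1 + 1·σ_2 = 6(Δ_1 - Δ_0) = -108
Natural end conditions: σ_0 = σ_2 = 0.
Hence σ_0 = 0, σ_1 = -27, σ_2 = 0.
On [1, 2], S(t) = 5 + 2·(t - 1) - 27/2·(t - 1)² + 9/2·(t - 1)³.
With (t - 1) = 2/3: S(5/3) = 5/3.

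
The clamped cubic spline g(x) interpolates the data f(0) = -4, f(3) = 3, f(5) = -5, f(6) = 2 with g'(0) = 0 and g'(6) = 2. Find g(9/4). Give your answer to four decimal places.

3.4605

Let σ_i = g''(x_i). Step sizes h_i = 3, 2, 1; slopes of the chords Δ_i = (y_(i+1) - y_i)/h_i = 7/3, -4, 7.
  3·σ_0 + 10·σ_1 + 2·σ_2 = 6(Δ_1 - Δ_0) = -38
  2·σ_1 + 6·σ_2 + 1·σ_3 = 6(Δ_2 - Δ_1) = 66
Clamped end conditions give two more equations: 2h_0·σ_0 + h_0·σ_1 = 6(Δ_0 - g'(0)) = 14 and h_2·σ_2 + 2h_2·σ_3 = 6(g'(6) - Δ_2) = -30.
Solving: σ_0 = 406/57, σ_1 = -182/19, σ_2 = 346/19, σ_3 = -458/19.
On [0, 3], g(x) = -4 + 0·x + 203/57·x² - 476/513·x³.
With x = 9/4: g(9/4) = 263/76.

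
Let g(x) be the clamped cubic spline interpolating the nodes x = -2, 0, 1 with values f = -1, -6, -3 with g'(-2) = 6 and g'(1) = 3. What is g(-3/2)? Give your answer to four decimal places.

-0.0703

Put m_i = g'' at the i-th knot. Here h = (2, 1) and Δ = (-5/2, 3), so the interior equations h_(i-1)·m_(i-1) + 2(h_(i-1)+h_i)·m_i + h_i·m_(i+1) = 6(Δ_i − Δ_(i-1)) read
  2·m_0 + 6·m_1 + 1·m_2 = 6(Δ_1 - Δ_0) = 33
Clamped end conditions give two more equations: 2h_0·m_0 + h_0·m_1 = 6(Δ_0 - g'(-2)) = -51 and h_1·m_1 + 2h_1·m_2 = 6(g'(1) - Δ_1) = 0.
Hence m_0 = -77/4, m_1 = 13, m_2 = -13/2.
On [-2, 0], g(x) = -1 + 6·(x + 2) - 77/8·(x + 2)² + 43/16·(x + 2)³.
With (x + 2) = 1/2: g(-3/2) = -9/128.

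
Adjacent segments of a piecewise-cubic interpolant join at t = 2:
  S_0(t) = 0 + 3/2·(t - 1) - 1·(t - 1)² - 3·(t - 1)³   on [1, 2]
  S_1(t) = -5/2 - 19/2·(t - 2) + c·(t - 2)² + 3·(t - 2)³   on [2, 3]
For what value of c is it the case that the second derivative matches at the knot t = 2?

-10

S_0''(t) = -2 - 18·(t - 1), so S_0''(2) = -20. On the right, S_1''(2) = 2c, so c = -10.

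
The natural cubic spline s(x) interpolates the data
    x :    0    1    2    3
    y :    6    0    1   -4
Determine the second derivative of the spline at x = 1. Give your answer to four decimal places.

13.6000

Write m_i for s''(x_i). With h_i = 1, 1, 1 and divided differences Δ_i = -6, 1, -5, the continuity of s' gives the tridiagonal system
  1·m_0 + 4·m_1 + 1·m_2 = 6(Δ_1 - Δ_0) = 42
  1·m_1 + 4·m_2 + 1·m_3 = 6(Δ_2 - Δ_1) = -36
Natural end conditions: m_0 = m_3 = 0.
Hence m_0 = 0, m_1 = 68/5, m_2 = -62/5, m_3 = 0.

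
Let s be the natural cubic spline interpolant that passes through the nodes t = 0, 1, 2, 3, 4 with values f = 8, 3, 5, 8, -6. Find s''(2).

With m_i denoting the second derivative at x_i, h_i = 1, 1, 1, 1, and Δ_i = (y_(i+1) − y_i)/h_i = -5, 2, 3, -14:
  1·m_0 + 4·m_1 + 1·m_2 = 6(Δ_1 - Δ_0) = 42
  1·m_1 + 4·m_2 + 1·m_3 = 6(Δ_2 - Δ_1) = 6
  1·m_2 + 4·m_3 + 1·m_4 = 6(Δ_3 - Δ_2) = -102
Natural end conditions: m_0 = m_4 = 0.
Solving the tridiagonal system: m_0 = 0, m_1 = 9, m_2 = 6, m_3 = -27, m_4 = 0.

6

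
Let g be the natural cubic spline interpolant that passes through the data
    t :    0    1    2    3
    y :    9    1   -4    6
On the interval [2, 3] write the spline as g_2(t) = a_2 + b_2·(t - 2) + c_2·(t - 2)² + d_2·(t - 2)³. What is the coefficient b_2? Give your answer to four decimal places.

Write M_i for g''(x_i). With h_i = 1, 1, 1 and divided differences Δ_i = -8, -5, 10, the continuity of g' gives the tridiagonal system
  1·M_0 + 4·M_1 + 1·M_2 = 6(Δ_1 - Δ_0) = 18
  1·M_1 + 4·M_2 + 1·M_3 = 6(Δ_2 - Δ_1) = 90
Natural end conditions: M_0 = M_3 = 0.
Solving the tridiagonal system: M_0 = 0, M_1 = -6/5, M_2 = 114/5, M_3 = 0.
On [2, 3], with g_2(t) = a_2 + b_2·(t - 2) + c_2·(t - 2)² + d_2·(t - 2)³: c_2 = M_2/2 = 57/5, d_2 = (M_3 - M_2)/(6h_2) = -19/5, b_2 = Δ_2 - h_2(2M_2 + M_3)/6 = 12/5.

2.4000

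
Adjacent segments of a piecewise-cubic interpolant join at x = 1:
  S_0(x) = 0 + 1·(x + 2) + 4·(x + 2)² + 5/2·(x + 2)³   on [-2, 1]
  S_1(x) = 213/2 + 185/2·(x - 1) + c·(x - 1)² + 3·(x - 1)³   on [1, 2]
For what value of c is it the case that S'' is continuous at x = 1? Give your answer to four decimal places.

S_0''(x) = 8 + 15·(x + 2), so S_0''(1) = 53. On the right, S_1''(1) = 2c, so c = 53/2.

26.5000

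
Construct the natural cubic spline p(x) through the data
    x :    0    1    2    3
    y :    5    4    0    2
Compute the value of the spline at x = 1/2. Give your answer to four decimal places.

4.9500

Write m_i for p''(x_i). With h_i = 1, 1, 1 and divided differences Δ_i = -1, -4, 2, the continuity of p' gives the tridiagonal system
  1·m_0 + 4·m_1 + 1·m_2 = 6(Δ_1 - Δ_0) = -18
  1·m_1 + 4·m_2 + 1·m_3 = 6(Δ_2 - Δ_1) = 36
Natural end conditions: m_0 = m_3 = 0.
Forward elimination and back-substitution give m_0 = 0, m_1 = -36/5, m_2 = 54/5, m_3 = 0.
On [0, 1], p(x) = 5 + 1/5·x + 0·x² - 6/5·x³.
With x = 1/2: p(1/2) = 99/20.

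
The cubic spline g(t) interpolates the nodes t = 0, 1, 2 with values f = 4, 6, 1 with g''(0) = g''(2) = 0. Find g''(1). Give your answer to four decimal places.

Write M_i for g''(x_i). With h_i = 1, 1 and divided differences Δ_i = 2, -5, the continuity of g' gives the tridiagonal system
  1·M_0 + 4·M_1 + 1·M_2 = 6(Δ_1 - Δ_0) = -42
Natural end conditions: M_0 = M_2 = 0.
Solving: M_0 = 0, M_1 = -21/2, M_2 = 0.

-10.5000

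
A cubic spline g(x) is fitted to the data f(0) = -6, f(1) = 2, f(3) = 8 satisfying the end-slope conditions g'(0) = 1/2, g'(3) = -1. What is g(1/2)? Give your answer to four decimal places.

Put σ_i = g'' at the i-th knot. Here h = (1, 2) and Δ = (8, 3), so the interior equations h_(i-1)·σ_(i-1) + 2(h_(i-1)+h_i)·σ_i + h_i·σ_(i+1) = 6(Δ_i − Δ_(i-1)) read
  1·σ_0 + 6·σ_1 + 2·σ_2 = 6(Δ_1 - Δ_0) = -30
Clamped end conditions give two more equations: 2h_0·σ_0 + h_0·σ_1 = 6(Δ_0 - g'(0)) = 45 and h_1·σ_1 + 2h_1·σ_2 = 6(g'(3) - Δ_1) = -24.
Forward elimination and back-substitution give σ_0 = 27, σ_1 = -9, σ_2 = -3/2.
On [0, 1], g(x) = -6 + 1/2·x + 27/2·x² - 6·x³.
With x = 1/2: g(1/2) = -25/8.

-3.1250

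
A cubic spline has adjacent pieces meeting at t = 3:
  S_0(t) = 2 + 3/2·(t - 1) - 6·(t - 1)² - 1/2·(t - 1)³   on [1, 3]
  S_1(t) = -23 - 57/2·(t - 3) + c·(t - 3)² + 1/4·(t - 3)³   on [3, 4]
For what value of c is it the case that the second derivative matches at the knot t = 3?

-9

S_0''(t) = -12 - 3·(t - 1), so S_0''(3) = -18. On the right, S_1''(3) = 2c, so c = -9.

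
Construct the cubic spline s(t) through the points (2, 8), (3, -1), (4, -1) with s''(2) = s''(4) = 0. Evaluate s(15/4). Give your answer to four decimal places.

-1.5273

With σ_i denoting the second derivative at x_i, h_i = 1, 1, and Δ_i = (y_(i+1) − y_i)/h_i = -9, 0:
  1·σ_0 + 4·σ_1 + 1·σ_2 = 6(Δ_1 - Δ_0) = 54
Natural end conditions: σ_0 = σ_2 = 0.
Forward elimination and back-substitution give σ_0 = 0, σ_1 = 27/2, σ_2 = 0.
On [3, 4], s(t) = -1 - 9/2·(t - 3) + 27/4·(t - 3)² - 9/4·(t - 3)³.
With (t - 3) = 3/4: s(15/4) = -391/256.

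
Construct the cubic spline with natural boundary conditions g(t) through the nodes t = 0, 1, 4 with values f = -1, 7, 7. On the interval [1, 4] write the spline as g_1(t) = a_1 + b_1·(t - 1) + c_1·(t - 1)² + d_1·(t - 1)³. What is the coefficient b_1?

6

Write M_i for g''(x_i). With h_i = 1, 3 and divided differences Δ_i = 8, 0, the continuity of g' gives the tridiagonal system
  1·M_0 + 8·M_1 + 3·M_2 = 6(Δ_1 - Δ_0) = -48
Natural end conditions: M_0 = M_2 = 0.
Solving: M_0 = 0, M_1 = -6, M_2 = 0.
On [1, 4], with g_1(t) = a_1 + b_1·(t - 1) + c_1·(t - 1)² + d_1·(t - 1)³: c_1 = M_1/2 = -3, d_1 = (M_2 - M_1)/(6h_1) = 1/3, b_1 = Δ_1 - h_1(2M_1 + M_2)/6 = 6.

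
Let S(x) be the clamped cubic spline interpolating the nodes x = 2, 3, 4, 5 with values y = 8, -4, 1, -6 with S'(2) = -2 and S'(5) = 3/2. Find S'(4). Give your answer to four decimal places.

-0.7333

With M_i denoting the second derivative at x_i, h_i = 1, 1, 1, and Δ_i = (y_(i+1) − y_i)/h_i = -12, 5, -7:
  1·M_0 + 4·M_1 + 1·M_2 = 6(Δ_1 - Δ_0) = 102
  1·M_1 + 4·M_2 + 1·M_3 = 6(Δ_2 - Δ_1) = -72
Clamped end conditions give two more equations: 2h_0·M_0 + h_0·M_1 = 6(Δ_0 - S'(2)) = -60 and h_2·M_2 + 2h_2·M_3 = 6(S'(5) - Δ_2) = 51.
Solving the tridiagonal system: M_0 = -823/15, M_1 = 746/15, M_2 = -631/15, M_3 = 698/15.
On [4, 5], S'(x) = b_2 + 2c_2·(x - 4) + 3d_2·(x - 4)² with b_2 = Δ_2 - h_2(2M_2 + M_3)/6 = -11/15, c_2 = M_2/2 = -631/30, d_2 = (M_3 - M_2)/(6h_2) = 443/30. So S'(4) = -11/15.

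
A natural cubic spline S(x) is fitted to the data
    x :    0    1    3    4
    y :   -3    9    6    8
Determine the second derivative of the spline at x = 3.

Write M_i for S''(x_i). With h_i = 1, 2, 1 and divided differences Δ_i = 12, -3/2, 2, the continuity of S' gives the tridiagonal system
  1·M_0 + 6·M_1 + 2·M_2 = 6(Δ_1 - Δ_0) = -81
  2·M_1 + 6·M_2 + 1·M_3 = 6(Δ_2 - Δ_1) = 21
Natural end conditions: M_0 = M_3 = 0.
Forward elimination and back-substitution give M_0 = 0, M_1 = -33/2, M_2 = 9, M_3 = 0.

9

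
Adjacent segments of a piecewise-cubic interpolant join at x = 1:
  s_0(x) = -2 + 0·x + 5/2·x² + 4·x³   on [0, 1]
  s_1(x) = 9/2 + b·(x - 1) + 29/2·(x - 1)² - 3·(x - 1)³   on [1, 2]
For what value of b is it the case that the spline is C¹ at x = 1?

s_0'(x) = 0 + 5·x + 12·x², so s_0'(1) = 17. On the right, s_1'(1) = b, so b = 17.

17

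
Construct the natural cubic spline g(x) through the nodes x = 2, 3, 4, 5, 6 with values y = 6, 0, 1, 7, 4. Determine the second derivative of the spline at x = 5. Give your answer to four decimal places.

With M_i denoting the second derivative at x_i, h_i = 1, 1, 1, 1, and Δ_i = (y_(i+1) − y_i)/h_i = -6, 1, 6, -3:
  1·M_0 + 4·M_1 + 1·M_2 = 6(Δ_1 - Δ_0) = 42
  1·M_1 + 4·M_2 + 1·M_3 = 6(Δ_2 - Δ_1) = 30
  1·M_2 + 4·M_3 + 1·M_4 = 6(Δ_3 - Δ_2) = -54
Natural end conditions: M_0 = M_4 = 0.
Hence M_0 = 0, M_1 = 57/7, M_2 = 66/7, M_3 = -111/7, M_4 = 0.

-15.8571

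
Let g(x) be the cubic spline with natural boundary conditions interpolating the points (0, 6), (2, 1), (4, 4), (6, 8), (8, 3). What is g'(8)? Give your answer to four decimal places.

Write σ_i for g''(x_i). With h_i = 2, 2, 2, 2 and divided differences Δ_i = -5/2, 3/2, 2, -5/2, the continuity of g' gives the tridiagonal system
  2·σ_0 + 8·σ_1 + 2·σ_2 = 6(Δ_1 - Δ_0) = 24
  2·σ_1 + 8·σ_2 + 2·σ_3 = 6(Δ_2 - Δ_1) = 3
  2·σ_2 + 8·σ_3 + 2·σ_4 = 6(Δ_3 - Δ_2) = -27
Natural end conditions: σ_0 = σ_4 = 0.
Solving: σ_0 = 0, σ_1 = 321/112, σ_2 = 15/28, σ_3 = -393/112, σ_4 = 0.
On [6, 8], g'(x) = b_3 + 2c_3·(x - 6) + 3d_3·(x - 6)² with b_3 = Δ_3 - h_3(2σ_3 + σ_4)/6 = -9/56, c_3 = σ_3/2 = -393/224, d_3 = (σ_4 - σ_3)/(6h_3) = 131/448. So g'(8) = -411/112.

-3.6696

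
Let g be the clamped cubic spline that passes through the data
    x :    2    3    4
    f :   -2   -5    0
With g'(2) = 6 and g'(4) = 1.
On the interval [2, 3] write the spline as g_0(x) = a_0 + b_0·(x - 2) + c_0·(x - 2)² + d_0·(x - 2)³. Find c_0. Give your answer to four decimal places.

-20.7500

Put m_i = g'' at the i-th knot. Here h = (1, 1) and Δ = (-3, 5), so the interior equations h_(i-1)·m_(i-1) + 2(h_(i-1)+h_i)·m_i + h_i·m_(i+1) = 6(Δ_i − Δ_(i-1)) read
  1·m_0 + 4·m_1 + 1·m_2 = 6(Δ_1 - Δ_0) = 48
Clamped end conditions give two more equations: 2h_0·m_0 + h_0·m_1 = 6(Δ_0 - g'(2)) = -54 and h_1·m_1 + 2h_1·m_2 = 6(g'(4) - Δ_1) = -24.
Forward elimination and back-substitution give m_0 = -83/2, m_1 = 29, m_2 = -53/2.
On [2, 3], with g_0(x) = a_0 + b_0·(x - 2) + c_0·(x - 2)² + d_0·(x - 2)³: c_0 = m_0/2 = -83/4, d_0 = (m_1 - m_0)/(6h_0) = 47/4, b_0 = Δ_0 - h_0(2m_0 + m_1)/6 = 6.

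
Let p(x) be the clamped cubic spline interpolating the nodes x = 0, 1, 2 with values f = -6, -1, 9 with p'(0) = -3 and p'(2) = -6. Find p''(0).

15

Put M_i = p'' at the i-th knot. Here h = (1, 1) and Δ = (5, 10), so the interior equations h_(i-1)·M_(i-1) + 2(h_(i-1)+h_i)·M_i + h_i·M_(i+1) = 6(Δ_i − Δ_(i-1)) read
  1·M_0 + 4·M_1 + 1·M_2 = 6(Δ_1 - Δ_0) = 30
Clamped end conditions give two more equations: 2h_0·M_0 + h_0·M_1 = 6(Δ_0 - p'(0)) = 48 and h_1·M_1 + 2h_1·M_2 = 6(p'(2) - Δ_1) = -96.
Hence M_0 = 15, M_1 = 18, M_2 = -57.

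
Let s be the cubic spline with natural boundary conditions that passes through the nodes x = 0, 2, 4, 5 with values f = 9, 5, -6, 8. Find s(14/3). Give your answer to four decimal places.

With σ_i denoting the second derivative at x_i, h_i = 2, 2, 1, and Δ_i = (y_(i+1) − y_i)/h_i = -2, -11/2, 14:
  2·σ_0 + 8·σ_1 + 2·σ_2 = 6(Δ_1 - Δ_0) = -21
  2·σ_1 + 6·σ_2 + 1·σ_3 = 6(Δ_2 - Δ_1) = 117
Natural end conditions: σ_0 = σ_3 = 0.
Solving the tridiagonal system: σ_0 = 0, σ_1 = -90/11, σ_2 = 489/22, σ_3 = 0.
On [4, 5], s(x) = -6 + 145/22·(x - 4) + 489/44·(x - 4)² - 163/44·(x - 4)³.
With (x - 4) = 2/3: s(14/3) = 664/297.

2.2357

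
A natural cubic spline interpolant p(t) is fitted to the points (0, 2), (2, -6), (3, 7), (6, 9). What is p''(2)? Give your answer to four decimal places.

Write m_i for p''(x_i). With h_i = 2, 1, 3 and divided differences Δ_i = -4, 13, 2/3, the continuity of p' gives the tridiagonal system
  2·m_0 + 6·m_1 + 1·m_2 = 6(Δ_1 - Δ_0) = 102
  1·m_1 + 8·m_2 + 3·m_3 = 6(Δ_2 - Δ_1) = -74
Natural end conditions: m_0 = m_3 = 0.
Solving: m_0 = 0, m_1 = 890/47, m_2 = -546/47, m_3 = 0.

18.9362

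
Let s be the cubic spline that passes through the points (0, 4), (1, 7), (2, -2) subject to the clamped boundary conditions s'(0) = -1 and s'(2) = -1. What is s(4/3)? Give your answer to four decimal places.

Put σ_i = s'' at the i-th knot. Here h = (1, 1) and Δ = (3, -9), so the interior equations h_(i-1)·σ_(i-1) + 2(h_(i-1)+h_i)·σ_i + h_i·σ_(i+1) = 6(Δ_i − Δ_(i-1)) read
  1·σ_0 + 4·σ_1 + 1·σ_2 = 6(Δ_1 - Δ_0) = -72
Clamped end conditions give two more equations: 2h_0·σ_0 + h_0·σ_1 = 6(Δ_0 - s'(0)) = 24 and h_1·σ_1 + 2h_1·σ_2 = 6(s'(2) - Δ_1) = 48.
Hence σ_0 = 30, σ_1 = -36, σ_2 = 42.
On [1, 2], s(x) = 7 - 4·(x - 1) - 18·(x - 1)² + 13·(x - 1)³.
With (x - 1) = 1/3: s(4/3) = 112/27.

4.1481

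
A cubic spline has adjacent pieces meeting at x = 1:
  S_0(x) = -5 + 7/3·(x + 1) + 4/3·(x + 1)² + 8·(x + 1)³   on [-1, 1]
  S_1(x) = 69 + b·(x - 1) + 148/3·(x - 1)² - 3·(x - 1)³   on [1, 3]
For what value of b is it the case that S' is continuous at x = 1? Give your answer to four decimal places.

103.6667

S_0'(x) = 7/3 + 8/3·(x + 1) + 24·(x + 1)², so S_0'(1) = 311/3. On the right, S_1'(1) = b, so b = 311/3.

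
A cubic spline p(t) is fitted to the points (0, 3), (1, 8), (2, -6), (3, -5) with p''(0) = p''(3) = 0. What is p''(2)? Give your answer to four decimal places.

31.6000

With m_i denoting the second derivative at x_i, h_i = 1, 1, 1, and Δ_i = (y_(i+1) − y_i)/h_i = 5, -14, 1:
  1·m_0 + 4·m_1 + 1·m_2 = 6(Δ_1 - Δ_0) = -114
  1·m_1 + 4·m_2 + 1·m_3 = 6(Δ_2 - Δ_1) = 90
Natural end conditions: m_0 = m_3 = 0.
Solving the tridiagonal system: m_0 = 0, m_1 = -182/5, m_2 = 158/5, m_3 = 0.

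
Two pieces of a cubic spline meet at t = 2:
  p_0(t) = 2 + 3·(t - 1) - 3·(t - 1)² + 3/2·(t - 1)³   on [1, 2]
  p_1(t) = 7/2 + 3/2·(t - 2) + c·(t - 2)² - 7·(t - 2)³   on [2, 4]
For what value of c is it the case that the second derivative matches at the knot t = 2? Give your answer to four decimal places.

1.5000

p_0''(t) = -6 + 9·(t - 1), so p_0''(2) = 3. On the right, p_1''(2) = 2c, so c = 3/2.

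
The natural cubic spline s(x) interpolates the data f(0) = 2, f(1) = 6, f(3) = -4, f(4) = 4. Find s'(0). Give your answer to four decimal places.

Write σ_i for s''(x_i). With h_i = 1, 2, 1 and divided differences Δ_i = 4, -5, 8, the continuity of s' gives the tridiagonal system
  1·σ_0 + 6·σ_1 + 2·σ_2 = 6(Δ_1 - Δ_0) = -54
  2·σ_1 + 6·σ_2 + 1·σ_3 = 6(Δ_2 - Δ_1) = 78
Natural end conditions: σ_0 = σ_3 = 0.
Hence σ_0 = 0, σ_1 = -15, σ_2 = 18, σ_3 = 0.
On [0, 1], s'(x) = b_0 + 2c_0·x + 3d_0·x² with b_0 = Δ_0 - h_0(2σ_0 + σ_1)/6 = 13/2, c_0 = σ_0/2 = 0, d_0 = (σ_1 - σ_0)/(6h_0) = -5/2. So s'(0) = 13/2.

6.5000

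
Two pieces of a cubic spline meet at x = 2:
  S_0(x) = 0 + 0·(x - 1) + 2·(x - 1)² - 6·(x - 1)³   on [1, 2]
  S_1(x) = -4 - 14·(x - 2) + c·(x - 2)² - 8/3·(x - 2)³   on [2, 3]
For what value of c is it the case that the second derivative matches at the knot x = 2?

S_0''(x) = 4 - 36·(x - 1), so S_0''(2) = -32. On the right, S_1''(2) = 2c, so c = -16.

-16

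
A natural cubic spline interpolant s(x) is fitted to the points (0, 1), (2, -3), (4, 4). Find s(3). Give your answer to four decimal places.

-0.5313

Write M_i for s''(x_i). With h_i = 2, 2 and divided differences Δ_i = -2, 7/2, the continuity of s' gives the tridiagonal system
  2·M_0 + 8·M_1 + 2·M_2 = 6(Δ_1 - Δ_0) = 33
Natural end conditions: M_0 = M_2 = 0.
Solving the tridiagonal system: M_0 = 0, M_1 = 33/8, M_2 = 0.
On [2, 4], s(x) = -3 + 3/4·(x - 2) + 33/16·(x - 2)² - 11/32·(x - 2)³.
With (x - 2) = 1: s(3) = -17/32.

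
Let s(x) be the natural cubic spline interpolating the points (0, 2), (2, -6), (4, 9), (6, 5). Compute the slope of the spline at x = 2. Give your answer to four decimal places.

3.4000

Let m_i = s''(x_i). Step sizes h_i = 2, 2, 2; slopes of the chords Δ_i = (y_(i+1) - y_i)/h_i = -4, 15/2, -2.
  2·m_0 + 8·m_1 + 2·m_2 = 6(Δ_1 - Δ_0) = 69
  2·m_1 + 8·m_2 + 2·m_3 = 6(Δ_2 - Δ_1) = -57
Natural end conditions: m_0 = m_3 = 0.
Solving the tridiagonal system: m_0 = 0, m_1 = 111/10, m_2 = -99/10, m_3 = 0.
On [2, 4], s'(x) = b_1 + 2c_1·(x - 2) + 3d_1·(x - 2)² with b_1 = Δ_1 - h_1(2m_1 + m_2)/6 = 17/5, c_1 = m_1/2 = 111/20, d_1 = (m_2 - m_1)/(6h_1) = -7/4. So s'(2) = 17/5.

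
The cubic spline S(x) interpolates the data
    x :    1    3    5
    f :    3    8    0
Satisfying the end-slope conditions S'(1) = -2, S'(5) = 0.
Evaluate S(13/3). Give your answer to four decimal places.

1.9815

Let σ_i = S''(x_i). Step sizes h_i = 2, 2; slopes of the chords Δ_i = (y_(i+1) - y_i)/h_i = 5/2, -4.
  2·σ_0 + 8·σ_1 + 2·σ_2 = 6(Δ_1 - Δ_0) = -39
Clamped end conditions give two more equations: 2h_0·σ_0 + h_0·σ_1 = 6(Δ_0 - S'(1)) = 27 and h_1·σ_1 + 2h_1·σ_2 = 6(S'(5) - Δ_1) = 24.
Solving: σ_0 = 97/8, σ_1 = -43/4, σ_2 = 91/8.
On [3, 5], S(x) = 8 - 5/8·(x - 3) - 43/8·(x - 3)² + 59/32·(x - 3)³.
With (x - 3) = 4/3: S(13/3) = 107/54.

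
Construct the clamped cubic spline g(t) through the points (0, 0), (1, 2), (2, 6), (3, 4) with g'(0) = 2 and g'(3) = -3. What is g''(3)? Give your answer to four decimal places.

Let σ_i = g''(x_i). Step sizes h_i = 1, 1, 1; slopes of the chords Δ_i = (y_(i+1) - y_i)/h_i = 2, 4, -2.
  1·σ_0 + 4·σ_1 + 1·σ_2 = 6(Δ_1 - Δ_0) = 12
  1·σ_1 + 4·σ_2 + 1·σ_3 = 6(Δ_2 - Δ_1) = -36
Clamped end conditions give two more equations: 2h_0·σ_0 + h_0·σ_1 = 6(Δ_0 - g'(0)) = 0 and h_2·σ_2 + 2h_2·σ_3 = 6(g'(3) - Δ_2) = -6.
Hence σ_0 = -10/3, σ_1 = 20/3, σ_2 = -34/3, σ_3 = 8/3.

2.6667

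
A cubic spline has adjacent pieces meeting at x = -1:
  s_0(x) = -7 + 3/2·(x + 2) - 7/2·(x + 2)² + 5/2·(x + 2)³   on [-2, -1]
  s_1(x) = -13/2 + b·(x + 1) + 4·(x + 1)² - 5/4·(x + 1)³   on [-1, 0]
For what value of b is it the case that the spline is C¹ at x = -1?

s_0'(x) = 3/2 - 7·(x + 2) + 15/2·(x + 2)², so s_0'(-1) = 2. On the right, s_1'(-1) = b, so b = 2.

2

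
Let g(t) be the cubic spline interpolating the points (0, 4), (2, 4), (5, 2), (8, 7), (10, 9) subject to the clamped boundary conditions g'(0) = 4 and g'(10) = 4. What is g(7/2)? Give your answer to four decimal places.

1.9125

Let m_i = g''(x_i). Step sizes h_i = 2, 3, 3, 2; slopes of the chords Δ_i = (y_(i+1) - y_i)/h_i = 0, -2/3, 5/3, 1.
  2·m_0 + 10·m_1 + 3·m_2 = 6(Δ_1 - Δ_0) = -4
  3·m_1 + 12·m_2 + 3·m_3 = 6(Δ_2 - Δ_1) = 14
  3·m_2 + 10·m_3 + 2·m_4 = 6(Δ_3 - Δ_2) = -4
Clamped end conditions give two more equations: 2h_0·m_0 + h_0·m_1 = 6(Δ_0 - g'(0)) = -24 and h_3·m_3 + 2h_3·m_4 = 6(g'(10) - Δ_3) = 18.
Solving: m_0 = -371/60, m_1 = 11/30, m_2 = 47/30, m_3 = -59/30, m_4 = 329/60.
On [2, 5], g(t) = 4 - 109/60·(t - 2) + 11/60·(t - 2)² + 1/15·(t - 2)³.
With (t - 2) = 3/2: g(7/2) = 153/80.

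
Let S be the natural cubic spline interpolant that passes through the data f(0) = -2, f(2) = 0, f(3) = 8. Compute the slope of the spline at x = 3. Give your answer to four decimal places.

Write σ_i for S''(x_i). With h_i = 2, 1 and divided differences Δ_i = 1, 8, the continuity of S' gives the tridiagonal system
  2·σ_0 + 6·σ_1 + 1·σ_2 = 6(Δ_1 - Δ_0) = 42
Natural end conditions: σ_0 = σ_2 = 0.
Solving: σ_0 = 0, σ_1 = 7, σ_2 = 0.
On [2, 3], S'(x) = b_1 + 2c_1·(x - 2) + 3d_1·(x - 2)² with b_1 = Δ_1 - h_1(2σ_1 + σ_2)/6 = 17/3, c_1 = σ_1/2 = 7/2, d_1 = (σ_2 - σ_1)/(6h_1) = -7/6. So S'(3) = 55/6.

9.1667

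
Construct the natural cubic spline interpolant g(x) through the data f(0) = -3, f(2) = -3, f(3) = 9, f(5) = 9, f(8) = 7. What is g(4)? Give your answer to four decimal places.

12.1626

Let M_i = g''(x_i). Step sizes h_i = 2, 1, 2, 3; slopes of the chords Δ_i = (y_(i+1) - y_i)/h_i = 0, 12, 0, -2/3.
  2·M_0 + 6·M_1 + 1·M_2 = 6(Δ_1 - Δ_0) = 72
  1·M_1 + 6·M_2 + 2·M_3 = 6(Δ_2 - Δ_1) = -72
  2·M_2 + 10·M_3 + 3·M_4 = 6(Δ_3 - Δ_2) = -4
Natural end conditions: M_0 = M_4 = 0.
Solving the tridiagonal system: M_0 = 0, M_1 = 2372/163, M_2 = -2496/163, M_3 = 434/163, M_4 = 0.
On [3, 5], g(x) = 9 + 4558/489·(x - 3) - 1248/163·(x - 3)² + 1465/978·(x - 3)³.
With (x - 3) = 1: g(4) = 3965/326.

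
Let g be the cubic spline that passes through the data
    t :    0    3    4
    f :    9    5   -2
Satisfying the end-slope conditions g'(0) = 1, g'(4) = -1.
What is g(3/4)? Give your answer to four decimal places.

9.9395

Put M_i = g'' at the i-th knot. Here h = (3, 1) and Δ = (-4/3, -7), so the interior equations h_(i-1)·M_(i-1) + 2(h_(i-1)+h_i)·M_i + h_i·M_(i+1) = 6(Δ_i − Δ_(i-1)) read
  3·M_0 + 8·M_1 + 1·M_2 = 6(Δ_1 - Δ_0) = -34
Clamped end conditions give two more equations: 2h_0·M_0 + h_0·M_1 = 6(Δ_0 - g'(0)) = -14 and h_1·M_1 + 2h_1·M_2 = 6(g'(4) - Δ_1) = 36.
Hence M_0 = 17/12, M_1 = -15/2, M_2 = 87/4.
On [0, 3], g(t) = 9 + 1·t + 17/24·t² - 107/216·t³.
With t = 3/4: g(3/4) = 5089/512.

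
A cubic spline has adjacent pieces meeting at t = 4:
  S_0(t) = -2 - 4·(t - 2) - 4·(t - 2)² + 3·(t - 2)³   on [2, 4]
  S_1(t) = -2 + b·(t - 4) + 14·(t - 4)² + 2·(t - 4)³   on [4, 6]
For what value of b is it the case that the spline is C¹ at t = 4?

S_0'(t) = -4 - 8·(t - 2) + 9·(t - 2)², so S_0'(4) = 16. On the right, S_1'(4) = b, so b = 16.

16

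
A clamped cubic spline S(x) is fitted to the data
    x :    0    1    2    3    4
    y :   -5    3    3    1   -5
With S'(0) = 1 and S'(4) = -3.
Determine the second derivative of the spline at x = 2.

Let M_i = S''(x_i). Step sizes h_i = 1, 1, 1, 1; slopes of the chords Δ_i = (y_(i+1) - y_i)/h_i = 8, 0, -2, -6.
  1·M_0 + 4·M_1 + 1·M_2 = 6(Δ_1 - Δ_0) = -48
  1·M_1 + 4·M_2 + 1·M_3 = 6(Δ_2 - Δ_1) = -12
  1·M_2 + 4·M_3 + 1·M_4 = 6(Δ_3 - Δ_2) = -24
Clamped end conditions give two more equations: 2h_0·M_0 + h_0·M_1 = 6(Δ_0 - S'(0)) = 42 and h_3·M_3 + 2h_3·M_4 = 6(S'(4) - Δ_3) = 18.
Hence M_0 = 221/7, M_1 = -148/7, M_2 = 5, M_3 = -76/7, M_4 = 101/7.

5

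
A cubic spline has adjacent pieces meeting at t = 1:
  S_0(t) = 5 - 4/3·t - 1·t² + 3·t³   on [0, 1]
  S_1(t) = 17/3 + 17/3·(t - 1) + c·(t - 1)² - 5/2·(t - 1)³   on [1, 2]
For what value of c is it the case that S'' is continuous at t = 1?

8

S_0''(t) = -2 + 18·t, so S_0''(1) = 16. On the right, S_1''(1) = 2c, so c = 8.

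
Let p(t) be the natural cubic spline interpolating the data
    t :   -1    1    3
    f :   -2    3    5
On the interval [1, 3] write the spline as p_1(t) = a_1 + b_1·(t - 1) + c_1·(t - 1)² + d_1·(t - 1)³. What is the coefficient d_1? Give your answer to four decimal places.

Put M_i = p'' at the i-th knot. Here h = (2, 2) and Δ = (5/2, 1), so the interior equations h_(i-1)·M_(i-1) + 2(h_(i-1)+h_i)·M_i + h_i·M_(i+1) = 6(Δ_i − Δ_(i-1)) read
  2·M_0 + 8·M_1 + 2·M_2 = 6(Δ_1 - Δ_0) = -9
Natural end conditions: M_0 = M_2 = 0.
Forward elimination and back-substitution give M_0 = 0, M_1 = -9/8, M_2 = 0.
On [1, 3], with p_1(t) = a_1 + b_1·(t - 1) + c_1·(t - 1)² + d_1·(t - 1)³: c_1 = M_1/2 = -9/16, d_1 = (M_2 - M_1)/(6h_1) = 3/32, b_1 = Δ_1 - h_1(2M_1 + M_2)/6 = 7/4.

0.0938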